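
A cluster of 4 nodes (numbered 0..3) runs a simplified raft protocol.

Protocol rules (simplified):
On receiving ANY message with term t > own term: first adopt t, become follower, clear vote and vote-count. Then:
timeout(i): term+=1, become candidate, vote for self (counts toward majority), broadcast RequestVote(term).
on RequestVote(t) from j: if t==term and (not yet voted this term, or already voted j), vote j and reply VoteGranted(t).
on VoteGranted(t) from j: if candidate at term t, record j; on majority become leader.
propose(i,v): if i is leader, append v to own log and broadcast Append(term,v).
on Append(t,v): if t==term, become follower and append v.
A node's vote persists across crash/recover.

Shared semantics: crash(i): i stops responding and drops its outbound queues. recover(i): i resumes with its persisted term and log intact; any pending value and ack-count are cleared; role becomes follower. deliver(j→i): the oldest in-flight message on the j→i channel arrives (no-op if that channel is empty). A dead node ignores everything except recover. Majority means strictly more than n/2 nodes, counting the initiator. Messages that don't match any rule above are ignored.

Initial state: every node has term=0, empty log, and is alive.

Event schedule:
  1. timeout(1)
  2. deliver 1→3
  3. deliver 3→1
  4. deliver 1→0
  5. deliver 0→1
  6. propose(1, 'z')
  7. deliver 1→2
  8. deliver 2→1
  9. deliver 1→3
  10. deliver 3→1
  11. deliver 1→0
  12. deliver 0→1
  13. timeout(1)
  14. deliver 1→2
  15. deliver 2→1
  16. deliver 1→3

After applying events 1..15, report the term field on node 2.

1

step 1 timeout(1): 1={cand,t=1,log=-}
step 2 deliver 1→3: 3={foll,t=1,log=-}
step 3 deliver 3→1: —
step 4 deliver 1→0: 0={foll,t=1,log=-}
step 5 deliver 0→1: 1={lead,t=1,log=-}
step 6 propose(1,'z'): 1={lead,t=1,log=z}
step 7 deliver 1→2: 2={foll,t=1,log=-}
step 8 deliver 2→1: —
step 9 deliver 1→3: 3={foll,t=1,log=z}
step 10 deliver 3→1: —
step 11 deliver 1→0: 0={foll,t=1,log=z}
step 12 deliver 0→1: —
step 13 timeout(1): 1={cand,t=2,log=z}
step 14 deliver 1→2: 2={foll,t=1,log=z}
step 15 deliver 2→1: —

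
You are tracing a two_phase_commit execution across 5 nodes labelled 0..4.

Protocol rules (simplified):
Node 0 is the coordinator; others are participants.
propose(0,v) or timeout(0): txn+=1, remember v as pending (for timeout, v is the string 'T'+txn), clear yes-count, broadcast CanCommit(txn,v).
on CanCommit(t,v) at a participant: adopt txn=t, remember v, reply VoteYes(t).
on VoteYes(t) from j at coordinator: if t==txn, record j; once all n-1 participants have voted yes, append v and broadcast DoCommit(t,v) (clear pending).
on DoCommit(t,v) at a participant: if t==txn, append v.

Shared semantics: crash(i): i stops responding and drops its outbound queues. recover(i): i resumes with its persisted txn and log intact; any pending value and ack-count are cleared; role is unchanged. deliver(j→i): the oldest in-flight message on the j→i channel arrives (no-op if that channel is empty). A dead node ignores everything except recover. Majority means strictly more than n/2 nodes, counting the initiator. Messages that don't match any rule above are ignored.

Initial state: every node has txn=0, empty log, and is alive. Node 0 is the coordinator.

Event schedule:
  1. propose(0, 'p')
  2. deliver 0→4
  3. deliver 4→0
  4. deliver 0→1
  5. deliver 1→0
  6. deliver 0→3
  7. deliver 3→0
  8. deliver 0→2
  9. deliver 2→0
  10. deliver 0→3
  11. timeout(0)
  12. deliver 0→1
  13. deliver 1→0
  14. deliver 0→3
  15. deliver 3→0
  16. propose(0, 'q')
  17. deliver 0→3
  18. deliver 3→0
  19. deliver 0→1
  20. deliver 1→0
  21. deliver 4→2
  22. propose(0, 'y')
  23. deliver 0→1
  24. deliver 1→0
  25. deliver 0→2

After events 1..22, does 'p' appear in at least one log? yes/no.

step 1 propose(0,'p'): 0={coor,t=1,log=-}
step 2 deliver 0→4: 4={part,t=1,log=-}
step 3 deliver 4→0: —
step 4 deliver 0→1: 1={part,t=1,log=-}
step 5 deliver 1→0: —
step 6 deliver 0→3: 3={part,t=1,log=-}
step 7 deliver 3→0: —
step 8 deliver 0→2: 2={part,t=1,log=-}
step 9 deliver 2→0: 0={coor,t=1,log=p}
step 10 deliver 0→3: 3={part,t=1,log=p}
step 11 timeout(0): 0={coor,t=2,log=p}
step 12 deliver 0→1: 1={part,t=1,log=p}
step 13 deliver 1→0: —
step 14 deliver 0→3: 3={part,t=2,log=p}
step 15 deliver 3→0: —
step 16 propose(0,'q'): 0={coor,t=3,log=p}
step 17 deliver 0→3: 3={part,t=3,log=p}
step 18 deliver 3→0: —
step 19 deliver 0→1: 1={part,t=2,log=p}
step 20 deliver 1→0: —
step 21 deliver 4→2: —
step 22 propose(0,'y'): 0={coor,t=4,log=p}

yes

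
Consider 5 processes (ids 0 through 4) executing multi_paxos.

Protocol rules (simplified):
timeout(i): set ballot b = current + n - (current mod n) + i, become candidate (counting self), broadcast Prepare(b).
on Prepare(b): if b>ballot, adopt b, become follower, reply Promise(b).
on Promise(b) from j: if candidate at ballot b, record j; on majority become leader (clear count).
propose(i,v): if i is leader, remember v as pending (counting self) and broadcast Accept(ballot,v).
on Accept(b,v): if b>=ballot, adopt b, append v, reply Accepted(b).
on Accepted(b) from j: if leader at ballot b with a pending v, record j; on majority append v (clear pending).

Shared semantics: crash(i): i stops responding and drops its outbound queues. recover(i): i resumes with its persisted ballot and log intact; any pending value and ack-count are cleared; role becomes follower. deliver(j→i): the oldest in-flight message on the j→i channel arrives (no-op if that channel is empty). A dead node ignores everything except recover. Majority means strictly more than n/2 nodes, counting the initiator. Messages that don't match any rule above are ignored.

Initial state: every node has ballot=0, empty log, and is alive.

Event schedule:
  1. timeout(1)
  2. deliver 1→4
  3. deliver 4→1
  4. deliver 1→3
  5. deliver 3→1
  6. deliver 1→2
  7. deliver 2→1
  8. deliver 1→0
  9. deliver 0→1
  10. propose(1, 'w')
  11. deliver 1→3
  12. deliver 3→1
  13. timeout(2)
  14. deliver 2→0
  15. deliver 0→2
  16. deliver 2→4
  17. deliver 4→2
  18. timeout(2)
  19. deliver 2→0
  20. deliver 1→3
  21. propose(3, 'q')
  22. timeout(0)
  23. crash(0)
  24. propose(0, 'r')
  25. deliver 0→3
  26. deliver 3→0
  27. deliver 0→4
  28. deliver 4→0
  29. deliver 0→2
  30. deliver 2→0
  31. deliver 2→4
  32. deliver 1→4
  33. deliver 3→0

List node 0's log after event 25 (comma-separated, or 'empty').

empty

[1] timeout(1) → N1(cand b6 [-])
[2] deliver 1→4 → N4(foll b6 [-])
[3] deliver 4→1 → ∅
[4] deliver 1→3 → N3(foll b6 [-])
[5] deliver 3→1 → N1(lead b6 [-])
[6] deliver 1→2 → N2(foll b6 [-])
[7] deliver 2→1 → ∅
[8] deliver 1→0 → N0(foll b6 [-])
[9] deliver 0→1 → ∅
[10] propose(1,'w') → ∅
[11] deliver 1→3 → N3(foll b6 [w])
[12] deliver 3→1 → ∅
[13] timeout(2) → N2(cand b12 [-])
[14] deliver 2→0 → N0(foll b12 [-])
[15] deliver 0→2 → ∅
[16] deliver 2→4 → N4(foll b12 [-])
[17] deliver 4→2 → N2(lead b12 [-])
[18] timeout(2) → N2(cand b17 [-])
[19] deliver 2→0 → N0(foll b17 [-])
[20] deliver 1→3 → ∅
[21] propose(3,'q') → ∅
[22] timeout(0) → N0(cand b20 [-])
[23] crash(0) → N0(✗cand b20 [-])
[24] propose(0,'r') → ∅
[25] deliver 0→3 → ∅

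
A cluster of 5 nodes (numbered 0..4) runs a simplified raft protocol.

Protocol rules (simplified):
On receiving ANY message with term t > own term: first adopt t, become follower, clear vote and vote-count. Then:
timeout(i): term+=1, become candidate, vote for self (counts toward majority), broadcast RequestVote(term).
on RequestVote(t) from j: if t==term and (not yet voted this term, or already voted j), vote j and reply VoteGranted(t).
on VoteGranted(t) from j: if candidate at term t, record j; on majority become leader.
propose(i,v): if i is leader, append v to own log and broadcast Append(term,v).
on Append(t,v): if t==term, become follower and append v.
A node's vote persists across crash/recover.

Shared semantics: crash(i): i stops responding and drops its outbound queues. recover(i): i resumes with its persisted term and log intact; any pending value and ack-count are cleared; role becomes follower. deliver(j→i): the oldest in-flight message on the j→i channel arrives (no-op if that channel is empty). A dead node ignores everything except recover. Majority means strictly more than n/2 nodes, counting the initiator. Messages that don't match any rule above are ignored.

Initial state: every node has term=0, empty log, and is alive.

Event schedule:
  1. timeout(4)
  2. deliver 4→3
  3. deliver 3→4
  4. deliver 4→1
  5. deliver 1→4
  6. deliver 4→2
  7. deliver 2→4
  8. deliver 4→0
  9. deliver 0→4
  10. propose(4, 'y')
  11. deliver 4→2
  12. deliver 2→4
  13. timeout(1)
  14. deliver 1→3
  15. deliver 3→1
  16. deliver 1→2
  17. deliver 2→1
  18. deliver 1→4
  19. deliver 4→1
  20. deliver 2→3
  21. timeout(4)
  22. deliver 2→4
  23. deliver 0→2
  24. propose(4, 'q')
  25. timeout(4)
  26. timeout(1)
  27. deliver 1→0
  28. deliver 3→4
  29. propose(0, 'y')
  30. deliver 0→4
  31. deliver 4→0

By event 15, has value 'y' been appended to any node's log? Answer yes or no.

[1] timeout(4) → N4(cand t1 [-])
[2] deliver 4→3 → N3(foll t1 [-])
[3] deliver 3→4 → ∅
[4] deliver 4→1 → N1(foll t1 [-])
[5] deliver 1→4 → N4(lead t1 [-])
[6] deliver 4→2 → N2(foll t1 [-])
[7] deliver 2→4 → ∅
[8] deliver 4→0 → N0(foll t1 [-])
[9] deliver 0→4 → ∅
[10] propose(4,'y') → N4(lead t1 [y])
[11] deliver 4→2 → N2(foll t1 [y])
[12] deliver 2→4 → ∅
[13] timeout(1) → N1(cand t2 [-])
[14] deliver 1→3 → N3(foll t2 [-])
[15] deliver 3→1 → ∅

yes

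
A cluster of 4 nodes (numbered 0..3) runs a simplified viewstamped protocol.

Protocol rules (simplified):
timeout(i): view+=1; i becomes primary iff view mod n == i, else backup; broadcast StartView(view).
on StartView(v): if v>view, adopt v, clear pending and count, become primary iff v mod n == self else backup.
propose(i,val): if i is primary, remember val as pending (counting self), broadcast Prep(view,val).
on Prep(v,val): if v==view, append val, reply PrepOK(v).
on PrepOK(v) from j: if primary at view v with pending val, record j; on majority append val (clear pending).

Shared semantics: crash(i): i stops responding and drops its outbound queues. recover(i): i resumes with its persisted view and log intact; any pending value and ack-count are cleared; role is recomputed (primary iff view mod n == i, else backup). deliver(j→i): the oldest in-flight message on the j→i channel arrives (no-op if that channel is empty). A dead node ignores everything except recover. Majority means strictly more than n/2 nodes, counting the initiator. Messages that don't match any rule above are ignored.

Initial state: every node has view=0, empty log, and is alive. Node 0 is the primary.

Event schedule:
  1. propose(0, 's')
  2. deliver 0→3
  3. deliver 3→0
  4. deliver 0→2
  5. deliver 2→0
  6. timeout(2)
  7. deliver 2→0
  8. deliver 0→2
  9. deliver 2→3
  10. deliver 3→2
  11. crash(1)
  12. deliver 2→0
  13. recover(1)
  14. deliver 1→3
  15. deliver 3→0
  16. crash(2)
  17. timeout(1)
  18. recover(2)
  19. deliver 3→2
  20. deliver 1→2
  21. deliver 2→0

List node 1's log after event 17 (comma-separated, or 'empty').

1. propose(0,'s'):  nop
2. deliver 0→3:  <3:back v0 s>
3. deliver 3→0:  nop
4. deliver 0→2:  <2:back v0 s>
5. deliver 2→0:  <0:prim v0 s>
6. timeout(2):  <2:back v1 s>
7. deliver 2→0:  <0:back v1 s>
8. deliver 0→2:  nop
9. deliver 2→3:  <3:back v1 s>
10. deliver 3→2:  nop
11. crash(1):  <1:✗back v0 ->
12. deliver 2→0:  nop
13. recover(1):  <1:back v0 ->
14. deliver 1→3:  nop
15. deliver 3→0:  nop
16. crash(2):  <2:✗back v1 s>
17. timeout(1):  <1:prim v1 ->

empty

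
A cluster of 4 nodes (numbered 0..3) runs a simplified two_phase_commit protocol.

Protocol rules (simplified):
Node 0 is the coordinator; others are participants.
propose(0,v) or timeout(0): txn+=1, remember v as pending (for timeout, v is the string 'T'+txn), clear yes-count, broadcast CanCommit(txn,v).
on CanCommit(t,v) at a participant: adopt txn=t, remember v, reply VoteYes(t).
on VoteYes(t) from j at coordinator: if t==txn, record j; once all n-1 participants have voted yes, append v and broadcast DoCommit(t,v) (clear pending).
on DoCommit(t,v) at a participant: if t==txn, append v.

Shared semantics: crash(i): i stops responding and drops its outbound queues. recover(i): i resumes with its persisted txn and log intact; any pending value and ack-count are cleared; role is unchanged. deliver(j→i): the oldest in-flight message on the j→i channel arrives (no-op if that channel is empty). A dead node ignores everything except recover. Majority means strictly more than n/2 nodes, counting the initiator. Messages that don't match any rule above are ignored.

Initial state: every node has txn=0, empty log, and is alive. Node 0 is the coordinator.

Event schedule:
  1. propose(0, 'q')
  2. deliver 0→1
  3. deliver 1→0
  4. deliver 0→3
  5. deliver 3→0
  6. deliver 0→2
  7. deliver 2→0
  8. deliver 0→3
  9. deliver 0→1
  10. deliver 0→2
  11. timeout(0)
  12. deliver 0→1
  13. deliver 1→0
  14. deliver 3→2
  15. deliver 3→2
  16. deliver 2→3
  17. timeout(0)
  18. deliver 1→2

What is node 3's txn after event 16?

1

after 1 — propose(0,'q'): n0:coor/t1/[-]
after 2 — deliver 0→1: n1:part/t1/[-]
after 3 — deliver 1→0: ·
after 4 — deliver 0→3: n3:part/t1/[-]
after 5 — deliver 3→0: ·
after 6 — deliver 0→2: n2:part/t1/[-]
after 7 — deliver 2→0: n0:coor/t1/[q]
after 8 — deliver 0→3: n3:part/t1/[q]
after 9 — deliver 0→1: n1:part/t1/[q]
after 10 — deliver 0→2: n2:part/t1/[q]
after 11 — timeout(0): n0:coor/t2/[q]
after 12 — deliver 0→1: n1:part/t2/[q]
after 13 — deliver 1→0: ·
after 14 — deliver 3→2: ·
after 15 — deliver 3→2: ·
after 16 — deliver 2→3: ·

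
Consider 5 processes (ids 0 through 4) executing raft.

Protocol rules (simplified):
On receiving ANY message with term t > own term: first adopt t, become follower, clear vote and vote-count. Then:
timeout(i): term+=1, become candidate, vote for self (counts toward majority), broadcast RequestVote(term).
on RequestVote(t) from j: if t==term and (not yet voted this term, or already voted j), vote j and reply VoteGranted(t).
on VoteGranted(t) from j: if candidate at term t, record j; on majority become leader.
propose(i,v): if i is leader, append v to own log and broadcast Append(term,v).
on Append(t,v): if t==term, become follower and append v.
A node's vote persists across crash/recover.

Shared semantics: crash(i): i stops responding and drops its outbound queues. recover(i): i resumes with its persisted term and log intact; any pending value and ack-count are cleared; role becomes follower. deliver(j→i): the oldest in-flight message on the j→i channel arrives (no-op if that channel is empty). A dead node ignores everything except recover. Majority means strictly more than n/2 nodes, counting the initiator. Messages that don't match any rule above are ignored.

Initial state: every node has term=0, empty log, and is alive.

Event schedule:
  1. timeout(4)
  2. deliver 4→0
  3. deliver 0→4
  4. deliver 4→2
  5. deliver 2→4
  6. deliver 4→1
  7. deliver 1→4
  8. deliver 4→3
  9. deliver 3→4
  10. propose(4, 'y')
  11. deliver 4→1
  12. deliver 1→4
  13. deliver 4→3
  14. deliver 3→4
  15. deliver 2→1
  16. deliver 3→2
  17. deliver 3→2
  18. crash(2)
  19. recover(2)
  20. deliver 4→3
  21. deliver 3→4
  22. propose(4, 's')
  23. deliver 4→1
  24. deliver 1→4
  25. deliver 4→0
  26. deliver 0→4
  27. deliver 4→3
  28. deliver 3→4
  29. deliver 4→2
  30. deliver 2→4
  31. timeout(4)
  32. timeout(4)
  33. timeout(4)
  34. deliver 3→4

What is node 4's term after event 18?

1

e1 timeout(4): 4[cand,t=1,-]
e2 deliver 4→0: 0[foll,t=1,-]
e3 deliver 0→4: ·
e4 deliver 4→2: 2[foll,t=1,-]
e5 deliver 2→4: 4[lead,t=1,-]
e6 deliver 4→1: 1[foll,t=1,-]
e7 deliver 1→4: ·
e8 deliver 4→3: 3[foll,t=1,-]
e9 deliver 3→4: ·
e10 propose(4,'y'): 4[lead,t=1,y]
e11 deliver 4→1: 1[foll,t=1,y]
e12 deliver 1→4: ·
e13 deliver 4→3: 3[foll,t=1,y]
e14 deliver 3→4: ·
e15 deliver 2→1: ·
e16 deliver 3→2: ·
e17 deliver 3→2: ·
e18 crash(2): 2[✗foll,t=1,-]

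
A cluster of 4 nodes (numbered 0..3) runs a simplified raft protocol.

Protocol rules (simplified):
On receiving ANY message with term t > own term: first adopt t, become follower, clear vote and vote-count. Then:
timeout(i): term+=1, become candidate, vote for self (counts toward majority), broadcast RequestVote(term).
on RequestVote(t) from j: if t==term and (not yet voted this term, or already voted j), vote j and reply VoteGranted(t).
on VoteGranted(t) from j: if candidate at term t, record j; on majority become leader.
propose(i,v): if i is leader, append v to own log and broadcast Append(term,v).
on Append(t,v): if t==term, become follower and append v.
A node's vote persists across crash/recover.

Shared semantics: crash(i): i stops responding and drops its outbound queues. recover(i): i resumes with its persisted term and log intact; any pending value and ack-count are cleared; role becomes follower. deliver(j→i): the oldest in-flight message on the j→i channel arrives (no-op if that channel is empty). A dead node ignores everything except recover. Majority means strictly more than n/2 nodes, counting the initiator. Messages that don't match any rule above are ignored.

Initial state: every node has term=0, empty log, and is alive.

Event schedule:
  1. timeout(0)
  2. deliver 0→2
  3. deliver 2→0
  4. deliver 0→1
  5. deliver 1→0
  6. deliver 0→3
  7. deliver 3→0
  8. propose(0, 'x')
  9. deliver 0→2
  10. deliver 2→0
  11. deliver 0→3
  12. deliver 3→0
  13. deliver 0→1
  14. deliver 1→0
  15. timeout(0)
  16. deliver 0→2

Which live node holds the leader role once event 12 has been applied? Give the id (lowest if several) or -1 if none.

0

e1 timeout(0): 0[cand,t=1,-]
e2 deliver 0→2: 2[foll,t=1,-]
e3 deliver 2→0: ·
e4 deliver 0→1: 1[foll,t=1,-]
e5 deliver 1→0: 0[lead,t=1,-]
e6 deliver 0→3: 3[foll,t=1,-]
e7 deliver 3→0: ·
e8 propose(0,'x'): 0[lead,t=1,x]
e9 deliver 0→2: 2[foll,t=1,x]
e10 deliver 2→0: ·
e11 deliver 0→3: 3[foll,t=1,x]
e12 deliver 3→0: ·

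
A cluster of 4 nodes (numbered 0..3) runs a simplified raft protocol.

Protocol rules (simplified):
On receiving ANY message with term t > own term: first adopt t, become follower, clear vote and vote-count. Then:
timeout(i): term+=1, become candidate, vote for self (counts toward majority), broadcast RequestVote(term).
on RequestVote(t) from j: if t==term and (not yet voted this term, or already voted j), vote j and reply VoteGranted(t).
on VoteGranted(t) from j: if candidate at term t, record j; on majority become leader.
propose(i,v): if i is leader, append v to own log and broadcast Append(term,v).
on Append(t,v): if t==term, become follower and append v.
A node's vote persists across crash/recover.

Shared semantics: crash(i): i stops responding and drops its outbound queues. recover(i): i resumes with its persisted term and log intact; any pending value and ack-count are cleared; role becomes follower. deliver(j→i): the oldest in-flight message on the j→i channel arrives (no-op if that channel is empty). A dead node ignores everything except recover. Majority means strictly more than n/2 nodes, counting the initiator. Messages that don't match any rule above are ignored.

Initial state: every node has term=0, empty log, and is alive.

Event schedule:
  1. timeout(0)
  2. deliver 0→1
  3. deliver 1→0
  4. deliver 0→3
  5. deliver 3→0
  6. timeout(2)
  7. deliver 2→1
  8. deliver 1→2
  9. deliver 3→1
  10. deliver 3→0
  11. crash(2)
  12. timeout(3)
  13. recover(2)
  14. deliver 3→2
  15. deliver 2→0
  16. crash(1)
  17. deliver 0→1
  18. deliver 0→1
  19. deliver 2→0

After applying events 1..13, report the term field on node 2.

1. timeout(0):  <0:cand t1 ->
2. deliver 0→1:  <1:foll t1 ->
3. deliver 1→0:  nop
4. deliver 0→3:  <3:foll t1 ->
5. deliver 3→0:  <0:lead t1 ->
6. timeout(2):  <2:cand t1 ->
7. deliver 2→1:  nop
8. deliver 1→2:  nop
9. deliver 3→1:  nop
10. deliver 3→0:  nop
11. crash(2):  <2:✗cand t1 ->
12. timeout(3):  <3:cand t2 ->
13. recover(2):  <2:foll t1 ->

1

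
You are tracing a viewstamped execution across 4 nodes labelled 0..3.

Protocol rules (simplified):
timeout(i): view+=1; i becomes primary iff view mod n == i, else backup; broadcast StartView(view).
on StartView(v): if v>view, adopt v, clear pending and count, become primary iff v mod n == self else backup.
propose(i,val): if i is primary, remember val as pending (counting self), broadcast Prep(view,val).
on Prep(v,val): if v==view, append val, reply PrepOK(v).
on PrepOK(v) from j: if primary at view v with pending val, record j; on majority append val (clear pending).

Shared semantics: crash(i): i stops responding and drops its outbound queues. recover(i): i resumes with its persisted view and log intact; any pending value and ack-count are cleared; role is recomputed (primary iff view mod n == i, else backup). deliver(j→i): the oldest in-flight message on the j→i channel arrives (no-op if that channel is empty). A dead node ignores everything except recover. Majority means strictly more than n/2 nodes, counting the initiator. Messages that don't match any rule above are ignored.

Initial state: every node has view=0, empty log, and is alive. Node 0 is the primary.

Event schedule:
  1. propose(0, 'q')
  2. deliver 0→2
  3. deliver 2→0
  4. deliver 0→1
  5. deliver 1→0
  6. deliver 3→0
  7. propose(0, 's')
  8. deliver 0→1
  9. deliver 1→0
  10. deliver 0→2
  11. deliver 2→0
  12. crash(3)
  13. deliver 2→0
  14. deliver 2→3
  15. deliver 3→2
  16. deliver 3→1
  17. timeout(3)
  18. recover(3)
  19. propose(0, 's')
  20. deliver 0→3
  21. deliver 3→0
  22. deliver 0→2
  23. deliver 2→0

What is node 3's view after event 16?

e1 propose(0,'q'): ·
e2 deliver 0→2: 2[back,v=0,q]
e3 deliver 2→0: ·
e4 deliver 0→1: 1[back,v=0,q]
e5 deliver 1→0: 0[prim,v=0,q]
e6 deliver 3→0: ·
e7 propose(0,'s'): ·
e8 deliver 0→1: 1[back,v=0,q,s]
e9 deliver 1→0: ·
e10 deliver 0→2: 2[back,v=0,q,s]
e11 deliver 2→0: 0[prim,v=0,q,s]
e12 crash(3): 3[✗back,v=0,-]
e13 deliver 2→0: ·
e14 deliver 2→3: ·
e15 deliver 3→2: ·
e16 deliver 3→1: ·

0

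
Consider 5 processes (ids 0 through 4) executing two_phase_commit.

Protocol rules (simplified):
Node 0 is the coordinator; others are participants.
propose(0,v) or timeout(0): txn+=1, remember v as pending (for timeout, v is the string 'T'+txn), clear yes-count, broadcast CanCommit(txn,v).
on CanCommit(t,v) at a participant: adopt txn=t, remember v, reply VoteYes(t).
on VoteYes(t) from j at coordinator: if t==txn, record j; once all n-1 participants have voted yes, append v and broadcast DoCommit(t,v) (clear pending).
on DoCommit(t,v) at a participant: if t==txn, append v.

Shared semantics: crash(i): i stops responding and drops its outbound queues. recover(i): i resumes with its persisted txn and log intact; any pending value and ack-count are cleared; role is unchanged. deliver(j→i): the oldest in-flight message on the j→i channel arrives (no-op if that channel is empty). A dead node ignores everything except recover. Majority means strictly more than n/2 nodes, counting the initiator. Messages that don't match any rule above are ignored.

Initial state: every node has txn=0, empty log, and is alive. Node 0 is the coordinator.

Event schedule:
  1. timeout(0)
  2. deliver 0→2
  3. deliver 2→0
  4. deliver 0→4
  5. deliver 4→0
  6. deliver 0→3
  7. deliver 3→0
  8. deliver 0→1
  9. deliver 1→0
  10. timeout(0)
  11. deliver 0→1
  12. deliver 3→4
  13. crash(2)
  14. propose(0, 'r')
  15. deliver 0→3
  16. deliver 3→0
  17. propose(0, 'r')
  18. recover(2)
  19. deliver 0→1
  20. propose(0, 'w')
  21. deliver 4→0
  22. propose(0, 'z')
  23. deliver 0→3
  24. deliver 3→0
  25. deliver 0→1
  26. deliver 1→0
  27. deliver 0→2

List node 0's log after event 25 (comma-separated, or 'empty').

T1

1. timeout(0):  <0:coor t1 ->
2. deliver 0→2:  <2:part t1 ->
3. deliver 2→0:  nop
4. deliver 0→4:  <4:part t1 ->
5. deliver 4→0:  nop
6. deliver 0→3:  <3:part t1 ->
7. deliver 3→0:  nop
8. deliver 0→1:  <1:part t1 ->
9. deliver 1→0:  <0:coor t1 T1>
10. timeout(0):  <0:coor t2 T1>
11. deliver 0→1:  <1:part t1 T1>
12. deliver 3→4:  nop
13. crash(2):  <2:✗part t1 ->
14. propose(0,'r'):  <0:coor t3 T1>
15. deliver 0→3:  <3:part t1 T1>
16. deliver 3→0:  nop
17. propose(0,'r'):  <0:coor t4 T1>
18. recover(2):  <2:part t1 ->
19. deliver 0→1:  <1:part t2 T1>
20. propose(0,'w'):  <0:coor t5 T1>
21. deliver 4→0:  nop
22. propose(0,'z'):  <0:coor t6 T1>
23. deliver 0→3:  <3:part t2 T1>
24. deliver 3→0:  nop
25. deliver 0→1:  <1:part t3 T1>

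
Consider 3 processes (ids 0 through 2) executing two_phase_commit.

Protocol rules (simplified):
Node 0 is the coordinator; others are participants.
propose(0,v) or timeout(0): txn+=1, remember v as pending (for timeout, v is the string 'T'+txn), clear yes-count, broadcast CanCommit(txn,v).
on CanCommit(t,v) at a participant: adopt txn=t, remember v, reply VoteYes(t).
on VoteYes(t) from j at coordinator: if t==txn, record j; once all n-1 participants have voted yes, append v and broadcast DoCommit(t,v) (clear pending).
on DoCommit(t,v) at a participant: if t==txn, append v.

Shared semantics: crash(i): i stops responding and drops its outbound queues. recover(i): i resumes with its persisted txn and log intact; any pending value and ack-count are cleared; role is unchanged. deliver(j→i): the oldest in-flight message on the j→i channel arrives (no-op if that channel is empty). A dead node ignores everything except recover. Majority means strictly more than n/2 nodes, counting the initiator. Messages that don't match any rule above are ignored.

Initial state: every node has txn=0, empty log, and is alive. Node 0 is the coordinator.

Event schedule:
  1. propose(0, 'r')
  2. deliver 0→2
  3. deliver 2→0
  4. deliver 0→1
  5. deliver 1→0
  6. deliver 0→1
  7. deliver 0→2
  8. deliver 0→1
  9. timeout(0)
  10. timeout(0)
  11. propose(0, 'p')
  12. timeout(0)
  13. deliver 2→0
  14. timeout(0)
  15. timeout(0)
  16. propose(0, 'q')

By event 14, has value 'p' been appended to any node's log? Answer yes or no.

step 1 propose(0,'r'): 0={coor,t=1,log=-}
step 2 deliver 0→2: 2={part,t=1,log=-}
step 3 deliver 2→0: —
step 4 deliver 0→1: 1={part,t=1,log=-}
step 5 deliver 1→0: 0={coor,t=1,log=r}
step 6 deliver 0→1: 1={part,t=1,log=r}
step 7 deliver 0→2: 2={part,t=1,log=r}
step 8 deliver 0→1: —
step 9 timeout(0): 0={coor,t=2,log=r}
step 10 timeout(0): 0={coor,t=3,log=r}
step 11 propose(0,'p'): 0={coor,t=4,log=r}
step 12 timeout(0): 0={coor,t=5,log=r}
step 13 deliver 2→0: —
step 14 timeout(0): 0={coor,t=6,log=r}

no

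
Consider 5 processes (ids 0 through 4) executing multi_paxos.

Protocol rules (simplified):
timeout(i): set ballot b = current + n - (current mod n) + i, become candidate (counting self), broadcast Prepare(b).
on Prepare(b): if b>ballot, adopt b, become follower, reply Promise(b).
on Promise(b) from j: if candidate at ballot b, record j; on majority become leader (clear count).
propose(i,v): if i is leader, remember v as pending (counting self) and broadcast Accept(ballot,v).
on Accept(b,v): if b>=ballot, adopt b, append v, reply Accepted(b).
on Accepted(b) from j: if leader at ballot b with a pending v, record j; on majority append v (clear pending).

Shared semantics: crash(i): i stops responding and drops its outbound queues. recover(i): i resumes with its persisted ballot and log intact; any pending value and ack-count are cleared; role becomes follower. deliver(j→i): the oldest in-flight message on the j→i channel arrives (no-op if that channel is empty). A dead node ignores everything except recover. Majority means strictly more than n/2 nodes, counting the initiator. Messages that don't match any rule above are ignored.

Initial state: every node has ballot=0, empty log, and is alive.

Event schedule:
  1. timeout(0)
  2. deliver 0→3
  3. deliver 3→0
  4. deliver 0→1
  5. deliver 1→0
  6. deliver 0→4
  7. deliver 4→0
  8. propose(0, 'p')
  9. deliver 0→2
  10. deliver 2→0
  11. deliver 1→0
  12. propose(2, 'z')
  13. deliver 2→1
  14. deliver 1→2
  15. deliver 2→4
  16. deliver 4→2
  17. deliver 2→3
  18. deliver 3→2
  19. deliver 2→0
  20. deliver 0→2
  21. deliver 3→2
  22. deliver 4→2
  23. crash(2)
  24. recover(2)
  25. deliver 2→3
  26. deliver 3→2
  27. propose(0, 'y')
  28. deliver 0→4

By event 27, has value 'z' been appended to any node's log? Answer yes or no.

no

[1] timeout(0) → N0(cand b5 [-])
[2] deliver 0→3 → N3(foll b5 [-])
[3] deliver 3→0 → ∅
[4] deliver 0→1 → N1(foll b5 [-])
[5] deliver 1→0 → N0(lead b5 [-])
[6] deliver 0→4 → N4(foll b5 [-])
[7] deliver 4→0 → ∅
[8] propose(0,'p') → ∅
[9] deliver 0→2 → N2(foll b5 [-])
[10] deliver 2→0 → ∅
[11] deliver 1→0 → ∅
[12] propose(2,'z') → ∅
[13] deliver 2→1 → ∅
[14] deliver 1→2 → ∅
[15] deliver 2→4 → ∅
[16] deliver 4→2 → ∅
[17] deliver 2→3 → ∅
[18] deliver 3→2 → ∅
[19] deliver 2→0 → ∅
[20] deliver 0→2 → N2(foll b5 [p])
[21] deliver 3→2 → ∅
[22] deliver 4→2 → ∅
[23] crash(2) → N2(✗foll b5 [p])
[24] recover(2) → N2(foll b5 [p])
[25] deliver 2→3 → ∅
[26] deliver 3→2 → ∅
[27] propose(0,'y') → ∅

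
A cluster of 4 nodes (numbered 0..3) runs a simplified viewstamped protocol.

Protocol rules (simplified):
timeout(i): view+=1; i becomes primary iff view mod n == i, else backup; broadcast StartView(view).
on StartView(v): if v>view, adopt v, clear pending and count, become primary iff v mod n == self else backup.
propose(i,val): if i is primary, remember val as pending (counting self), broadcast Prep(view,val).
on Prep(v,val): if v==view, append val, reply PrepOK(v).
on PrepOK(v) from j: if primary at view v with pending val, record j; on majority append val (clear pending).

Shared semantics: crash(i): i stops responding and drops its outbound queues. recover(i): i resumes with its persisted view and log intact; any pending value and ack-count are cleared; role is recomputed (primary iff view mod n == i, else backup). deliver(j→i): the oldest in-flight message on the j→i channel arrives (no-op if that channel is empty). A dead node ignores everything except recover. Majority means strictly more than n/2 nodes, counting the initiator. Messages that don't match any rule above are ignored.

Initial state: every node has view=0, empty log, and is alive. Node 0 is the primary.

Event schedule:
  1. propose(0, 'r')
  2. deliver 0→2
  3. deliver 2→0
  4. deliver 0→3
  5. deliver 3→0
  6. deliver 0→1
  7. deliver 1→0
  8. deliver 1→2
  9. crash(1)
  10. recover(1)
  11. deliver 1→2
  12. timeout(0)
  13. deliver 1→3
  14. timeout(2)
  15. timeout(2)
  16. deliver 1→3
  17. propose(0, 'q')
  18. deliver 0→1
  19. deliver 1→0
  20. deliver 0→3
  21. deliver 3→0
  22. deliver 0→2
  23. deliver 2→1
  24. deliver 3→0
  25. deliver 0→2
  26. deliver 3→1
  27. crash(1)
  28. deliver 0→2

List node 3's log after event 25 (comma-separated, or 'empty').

e1 propose(0,'r'): ·
e2 deliver 0→2: 2[back,v=0,r]
e3 deliver 2→0: ·
e4 deliver 0→3: 3[back,v=0,r]
e5 deliver 3→0: 0[prim,v=0,r]
e6 deliver 0→1: 1[back,v=0,r]
e7 deliver 1→0: ·
e8 deliver 1→2: ·
e9 crash(1): 1[✗back,v=0,r]
e10 recover(1): 1[back,v=0,r]
e11 deliver 1→2: ·
e12 timeout(0): 0[back,v=1,r]
e13 deliver 1→3: ·
e14 timeout(2): 2[back,v=1,r]
e15 timeout(2): 2[prim,v=2,r]
e16 deliver 1→3: ·
e17 propose(0,'q'): ·
e18 deliver 0→1: 1[prim,v=1,r]
e19 deliver 1→0: ·
e20 deliver 0→3: 3[back,v=1,r]
e21 deliver 3→0: ·
e22 deliver 0→2: ·
e23 deliver 2→1: ·
e24 deliver 3→0: ·
e25 deliver 0→2: ·

r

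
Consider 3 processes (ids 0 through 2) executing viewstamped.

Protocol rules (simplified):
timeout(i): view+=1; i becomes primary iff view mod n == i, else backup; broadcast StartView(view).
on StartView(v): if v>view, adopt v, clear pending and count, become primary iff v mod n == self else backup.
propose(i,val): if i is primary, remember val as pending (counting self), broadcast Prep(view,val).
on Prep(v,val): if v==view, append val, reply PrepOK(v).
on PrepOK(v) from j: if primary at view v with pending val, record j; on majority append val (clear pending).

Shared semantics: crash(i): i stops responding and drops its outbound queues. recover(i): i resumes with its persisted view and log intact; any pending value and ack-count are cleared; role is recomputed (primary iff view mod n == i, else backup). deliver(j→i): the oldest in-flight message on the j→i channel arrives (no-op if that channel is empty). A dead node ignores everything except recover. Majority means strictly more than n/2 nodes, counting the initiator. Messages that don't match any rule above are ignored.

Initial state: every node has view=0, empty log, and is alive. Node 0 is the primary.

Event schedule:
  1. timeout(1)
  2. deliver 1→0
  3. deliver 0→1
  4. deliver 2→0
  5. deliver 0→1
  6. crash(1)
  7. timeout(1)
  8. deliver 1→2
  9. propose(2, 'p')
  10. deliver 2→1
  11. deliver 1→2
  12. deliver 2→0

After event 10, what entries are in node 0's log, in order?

1. timeout(1):  <1:prim v1 ->
2. deliver 1→0:  <0:back v1 ->
3. deliver 0→1:  nop
4. deliver 2→0:  nop
5. deliver 0→1:  nop
6. crash(1):  <1:✗prim v1 ->
7. timeout(1):  nop
8. deliver 1→2:  nop
9. propose(2,'p'):  nop
10. deliver 2→1:  nop

empty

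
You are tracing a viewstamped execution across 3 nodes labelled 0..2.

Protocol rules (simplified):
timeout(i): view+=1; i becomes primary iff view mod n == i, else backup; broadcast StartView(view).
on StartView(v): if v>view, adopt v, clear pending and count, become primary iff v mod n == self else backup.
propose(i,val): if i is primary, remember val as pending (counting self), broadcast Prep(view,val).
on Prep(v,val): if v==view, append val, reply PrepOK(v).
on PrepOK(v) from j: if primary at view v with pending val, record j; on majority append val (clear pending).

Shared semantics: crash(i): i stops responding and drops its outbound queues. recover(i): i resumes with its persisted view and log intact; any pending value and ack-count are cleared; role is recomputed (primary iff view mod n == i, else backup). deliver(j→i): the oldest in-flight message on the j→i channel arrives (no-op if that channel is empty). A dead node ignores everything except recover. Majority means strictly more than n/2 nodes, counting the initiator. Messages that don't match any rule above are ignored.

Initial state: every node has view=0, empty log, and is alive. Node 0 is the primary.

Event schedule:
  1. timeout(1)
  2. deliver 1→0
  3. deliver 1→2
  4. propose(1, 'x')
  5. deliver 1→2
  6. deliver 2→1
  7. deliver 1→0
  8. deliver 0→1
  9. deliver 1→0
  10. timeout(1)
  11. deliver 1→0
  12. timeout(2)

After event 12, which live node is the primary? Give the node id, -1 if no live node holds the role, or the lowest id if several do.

e1 timeout(1): 1[prim,v=1,-]
e2 deliver 1→0: 0[back,v=1,-]
e3 deliver 1→2: 2[back,v=1,-]
e4 propose(1,'x'): ·
e5 deliver 1→2: 2[back,v=1,x]
e6 deliver 2→1: 1[prim,v=1,x]
e7 deliver 1→0: 0[back,v=1,x]
e8 deliver 0→1: ·
e9 deliver 1→0: ·
e10 timeout(1): 1[back,v=2,x]
e11 deliver 1→0: 0[back,v=2,x]
e12 timeout(2): 2[prim,v=2,x]

2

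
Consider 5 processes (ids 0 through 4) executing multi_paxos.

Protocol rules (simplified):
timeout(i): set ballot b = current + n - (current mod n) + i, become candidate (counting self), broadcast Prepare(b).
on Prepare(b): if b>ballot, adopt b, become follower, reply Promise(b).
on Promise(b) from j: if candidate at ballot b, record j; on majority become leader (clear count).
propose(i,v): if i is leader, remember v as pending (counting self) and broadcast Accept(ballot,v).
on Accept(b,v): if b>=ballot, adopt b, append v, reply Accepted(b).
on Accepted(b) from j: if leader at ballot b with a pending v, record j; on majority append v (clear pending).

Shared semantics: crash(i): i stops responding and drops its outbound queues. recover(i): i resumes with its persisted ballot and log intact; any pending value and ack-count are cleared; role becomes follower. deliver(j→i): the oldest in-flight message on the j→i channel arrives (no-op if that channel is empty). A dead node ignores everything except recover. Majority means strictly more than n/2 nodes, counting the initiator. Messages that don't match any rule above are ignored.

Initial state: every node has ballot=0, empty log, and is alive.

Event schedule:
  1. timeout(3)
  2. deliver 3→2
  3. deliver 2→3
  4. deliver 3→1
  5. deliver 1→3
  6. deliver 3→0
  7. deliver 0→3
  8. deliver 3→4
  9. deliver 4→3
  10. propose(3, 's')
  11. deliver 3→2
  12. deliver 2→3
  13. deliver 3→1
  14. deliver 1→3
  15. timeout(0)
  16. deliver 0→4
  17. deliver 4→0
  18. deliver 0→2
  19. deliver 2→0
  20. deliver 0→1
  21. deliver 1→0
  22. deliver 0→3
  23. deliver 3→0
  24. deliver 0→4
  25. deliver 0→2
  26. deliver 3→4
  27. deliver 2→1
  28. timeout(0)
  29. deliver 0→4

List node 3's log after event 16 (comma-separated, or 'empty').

s

1. timeout(3):  <3:cand b8 ->
2. deliver 3→2:  <2:foll b8 ->
3. deliver 2→3:  nop
4. deliver 3→1:  <1:foll b8 ->
5. deliver 1→3:  <3:lead b8 ->
6. deliver 3→0:  <0:foll b8 ->
7. deliver 0→3:  nop
8. deliver 3→4:  <4:foll b8 ->
9. deliver 4→3:  nop
10. propose(3,'s'):  nop
11. deliver 3→2:  <2:foll b8 s>
12. deliver 2→3:  nop
13. deliver 3→1:  <1:foll b8 s>
14. deliver 1→3:  <3:lead b8 s>
15. timeout(0):  <0:cand b10 ->
16. deliver 0→4:  <4:foll b10 ->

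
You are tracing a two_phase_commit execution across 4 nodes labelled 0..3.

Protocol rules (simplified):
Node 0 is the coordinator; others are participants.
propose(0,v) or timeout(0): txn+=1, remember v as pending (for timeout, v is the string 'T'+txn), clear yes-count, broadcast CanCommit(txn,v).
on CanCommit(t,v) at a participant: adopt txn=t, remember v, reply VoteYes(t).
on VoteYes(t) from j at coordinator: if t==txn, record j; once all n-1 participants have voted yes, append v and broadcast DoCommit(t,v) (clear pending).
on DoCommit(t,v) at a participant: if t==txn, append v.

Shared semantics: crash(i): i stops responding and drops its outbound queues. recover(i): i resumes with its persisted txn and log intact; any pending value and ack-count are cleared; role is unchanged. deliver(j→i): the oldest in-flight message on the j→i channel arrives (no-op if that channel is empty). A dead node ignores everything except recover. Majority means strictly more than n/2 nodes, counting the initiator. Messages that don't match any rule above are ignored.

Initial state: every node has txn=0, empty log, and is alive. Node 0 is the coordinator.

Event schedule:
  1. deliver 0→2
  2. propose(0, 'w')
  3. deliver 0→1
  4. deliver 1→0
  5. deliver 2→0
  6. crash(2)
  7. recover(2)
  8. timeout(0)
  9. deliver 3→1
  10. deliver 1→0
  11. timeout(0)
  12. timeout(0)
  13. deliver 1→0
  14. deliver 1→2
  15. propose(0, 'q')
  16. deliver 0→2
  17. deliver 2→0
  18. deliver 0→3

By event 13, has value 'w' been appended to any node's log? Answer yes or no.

no

step 1 deliver 0→2: —
step 2 propose(0,'w'): 0={coor,t=1,log=-}
step 3 deliver 0→1: 1={part,t=1,log=-}
step 4 deliver 1→0: —
step 5 deliver 2→0: —
step 6 crash(2): 2={✗part,t=0,log=-}
step 7 recover(2): 2={part,t=0,log=-}
step 8 timeout(0): 0={coor,t=2,log=-}
step 9 deliver 3→1: —
step 10 deliver 1→0: —
step 11 timeout(0): 0={coor,t=3,log=-}
step 12 timeout(0): 0={coor,t=4,log=-}
step 13 deliver 1→0: —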